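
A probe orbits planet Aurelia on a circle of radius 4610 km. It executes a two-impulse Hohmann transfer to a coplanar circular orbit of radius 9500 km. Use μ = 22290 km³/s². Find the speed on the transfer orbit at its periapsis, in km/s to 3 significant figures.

v = 2.55 km/s

Semi-major axis of the transfer orbit: a_t = (4610 + 9500)/2 = 7055 km.
The periapsis of the transfer ellipse is at r = 4610 km.
Applying v² = μ(2/r − 1/a_t): v = 2.552 km/s.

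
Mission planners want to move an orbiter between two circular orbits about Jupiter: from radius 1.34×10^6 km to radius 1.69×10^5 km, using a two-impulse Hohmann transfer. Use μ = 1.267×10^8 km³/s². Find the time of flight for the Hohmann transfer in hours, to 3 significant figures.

t = 50.8 hours

Semi-major axis of the transfer orbit: a_t = (1.340×10^6 + 1.690×10^5)/2 = 7.545×10^5 km.
By Kepler's third law the transfer-orbit period is T = 2π√(a_t³/μ), so t = T/2 = 1.829×10^5 s.
Converting: 1.829×10^5 s ÷ 3600 s/hour = 50.8 hours.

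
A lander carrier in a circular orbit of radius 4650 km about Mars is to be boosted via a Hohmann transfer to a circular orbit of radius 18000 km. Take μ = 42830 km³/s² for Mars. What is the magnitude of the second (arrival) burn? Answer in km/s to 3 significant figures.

Δv₂ = 0.554 km/s

The Hohmann ellipse has a_t = (r₁ + r₂)/2 = 11325 km.
On the circular orbit at r = 18000 km, v_c = √(μ/r) = 1.5425 km/s.
Vis-viva on the transfer ellipse at r = 18000 km gives v_t = √[μ(2/r − 1/a_t)] = 0.98843 km/s.
Δv₂ = |v_t − v_c| = |0.98843 − 1.5425| = 0.5541 km/s.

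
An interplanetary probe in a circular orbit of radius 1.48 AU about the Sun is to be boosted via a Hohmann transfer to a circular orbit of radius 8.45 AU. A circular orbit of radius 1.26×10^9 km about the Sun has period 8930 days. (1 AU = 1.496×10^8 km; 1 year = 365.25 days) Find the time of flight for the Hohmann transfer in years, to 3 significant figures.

t = 5.53 years

From Kepler's third law T² = 4π²r³/μ at r = 1.26×10^9 km, T = 8930 days = 8930 × 86400 s = 7.71552×10^8 s: μ = 4π²r³/T² = 1.32660×10^11 km³/s².
In km: r₁ = 1.48 × 1.496×10^8 = 2.21408×10^8 km; r₂ = 8.45 × 1.496×10^8 = 1.26412×10^9 km.
Transfer-ellipse semi-major axis a_t = (r₁ + r₂)/2 = (2.21408×10^8 + 1.26412×10^9)/2 = 7.42764×10^8 km.
Transfer time t = π√(a_t³/μ) = π√((7.42764×10^8)³ / 1.32660×10^11) = 1.746×10^8 s.
Converting: 1.746×10^8 s ÷ 3.15576×10^7 s/year (365.25 × 86400) = 5.53 years.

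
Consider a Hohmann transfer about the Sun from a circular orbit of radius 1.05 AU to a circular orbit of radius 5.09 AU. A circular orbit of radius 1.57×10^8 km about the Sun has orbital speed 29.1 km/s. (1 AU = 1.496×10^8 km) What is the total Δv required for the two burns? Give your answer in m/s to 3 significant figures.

Δv = 13900 m/s

From the circular-orbit relation v² = μ/r at r = 1.57×10^8 km: μ = v²r = (29.1)² × 1.57×10^8 = 1.32949×10^11 km³/s².
In km: r₁ = 1.05 × 1.496×10^8 = 1.5708×10^8 km; r₂ = 5.09 × 1.496×10^8 = 7.61464×10^8 km.
Semi-major axis of the transfer orbit: a_t = (1.5708×10^8 + 7.61464×10^8)/2 = 4.59272×10^8 km.
At r₁ the circular-orbit speed is v₁ = √(μ/r₁) = 29.0926 km/s.
On the transfer ellipse at r₁, vis-viva equation gives v_p = √[μ(2/r₁ − 1/a_t)] = 37.4604 km/s.
First burn Δv₁ = |v_p − v₁| = 8.368 km/s.
Circular speed at r₂: v₂ = √(μ/r₂) = 13.214 km/s.
Transfer-orbit speed at r₂: v_a = √[μ(2/r₂ − 1/a_t)] = 7.7276 km/s.
Second burn Δv₂ = |v₂ − v_a| = 5.486 km/s.
Δv = Δv₁ + Δv₂ = 8.368 + 5.486 = 13.85 km/s.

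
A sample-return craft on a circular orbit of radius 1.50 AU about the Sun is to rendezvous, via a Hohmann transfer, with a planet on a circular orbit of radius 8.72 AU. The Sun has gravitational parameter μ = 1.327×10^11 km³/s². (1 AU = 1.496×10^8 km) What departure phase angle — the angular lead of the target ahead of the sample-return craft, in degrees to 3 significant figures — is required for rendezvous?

In km: r₁ = 1.50 × 1.496×10^8 = 2.244×10^8 km; r₂ = 8.72 × 1.496×10^8 = 1.304512×10^9 km.
Transfer-ellipse semi-major axis a_t = (r₁ + r₂)/2 = (2.244×10^8 + 1.304512×10^9)/2 = 7.64456×10^8 km.
Transfer time t = π√(a_t³/μ) = 1.82282×10^8 s.
Target angular speed ω₂ = √(μ/r₂³) = 7.73149×10^-9 rad/s.
Angle swept by the target during transfer: ω₂·t = 1.40931 rad = 80.748°.
The sample-return craft traverses 180° on the transfer ellipse, so the target must lead by 180° − 80.748° = 99.3°.

φ = 99.3°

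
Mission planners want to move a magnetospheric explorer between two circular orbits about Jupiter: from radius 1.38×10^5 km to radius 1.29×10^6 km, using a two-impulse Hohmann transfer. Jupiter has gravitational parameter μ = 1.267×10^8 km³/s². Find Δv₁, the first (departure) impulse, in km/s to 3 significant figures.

Δv₁ = 10.4 km/s

Transfer-ellipse semi-major axis a_t = (r₁ + r₂)/2 = (1.380×10^5 + 1.290×10^6)/2 = 7.140×10^5 km.
Circular speed at r = 1.380×10^5 km: v_c = √(μ/r) = 30.30 km/s.
Transfer-orbit speed at the same r (vis-viva, a = a_t): v_t = √[μ(2/r − 1/a_t)] = 40.73 km/s.
Δv₁ = |v_t − v_c| = |40.73 − 30.30| = 10.43 km/s.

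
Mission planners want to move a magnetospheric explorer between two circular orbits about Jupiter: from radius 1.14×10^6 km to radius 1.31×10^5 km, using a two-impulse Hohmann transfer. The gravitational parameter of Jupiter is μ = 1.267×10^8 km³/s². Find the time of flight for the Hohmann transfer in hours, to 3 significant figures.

The Hohmann ellipse has a_t = (r₁ + r₂)/2 = 6.355×10^5 km.
Half the transfer-orbit period gives t = π√(a_t³/μ) = 1.414×10^5 s.
Converting: 1.414×10^5 s ÷ 3600 s/hour = 39.3 hours.

t = 39.3 hours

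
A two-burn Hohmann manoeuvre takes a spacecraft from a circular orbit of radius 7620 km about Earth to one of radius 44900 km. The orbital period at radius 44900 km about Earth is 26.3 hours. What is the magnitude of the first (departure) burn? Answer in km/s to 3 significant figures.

From Kepler's third law T² = 4π²r³/μ at r = 44900 km, T = 26.3 hours = 26.3 × 3600 s = 94680 s: μ = 4π²r³/T² = 3.98641×10^5 km³/s².
Semi-major axis of the transfer orbit: a_t = (7620 + 44900)/2 = 26260 km.
On the circular orbit at r = 7620 km, v_c = √(μ/r) = 7.233 km/s.
Vis-viva on the transfer ellipse at r = 7620 km gives v_t = √[μ(2/r − 1/a_t)] = 9.458 km/s.
Δv₁ = |v_t − v_c| = |9.458 − 7.233| = 2.225 km/s.

Δv₁ = 2.22 km/s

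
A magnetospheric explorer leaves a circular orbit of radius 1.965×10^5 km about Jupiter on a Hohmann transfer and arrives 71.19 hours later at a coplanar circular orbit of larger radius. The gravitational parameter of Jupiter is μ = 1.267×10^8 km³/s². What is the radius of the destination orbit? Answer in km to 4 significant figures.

r₂ = 1.693×10^6 km

Transfer time t = 71.19 hours = 2.56284×10^5 s, and t = π√(a_t³/μ).
So a_t = (μ t²/π²)^(1/3) = (1.267×10^8 × (2.56284×10^5)² / π²)^(1/3) = 9.4473×10^5 km.
Since a_t = (r₁ + r₂)/2, r₂ = 2a_t − r₁ = 2×9.4473×10^5 − 1.965×10^5 = 1.69296×10^6 km.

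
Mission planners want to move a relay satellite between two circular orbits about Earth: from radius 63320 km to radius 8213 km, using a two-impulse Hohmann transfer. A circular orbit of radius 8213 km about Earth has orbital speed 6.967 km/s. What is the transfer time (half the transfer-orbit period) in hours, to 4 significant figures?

From the circular-orbit relation v² = μ/r at r = 8213 km: μ = v²r = (6.967)² × 8213 = 3.98652×10^5 km³/s².
The Hohmann ellipse has a_t = (r₁ + r₂)/2 = 35766.5 km.
Transfer time t = π√(a_t³/μ) = π√((35766.5)³ / 3.98652×10^5) = 33656 s.
Converting: 33656 s ÷ 3600 s/hour = 9.349 hours.

t = 9.349 hours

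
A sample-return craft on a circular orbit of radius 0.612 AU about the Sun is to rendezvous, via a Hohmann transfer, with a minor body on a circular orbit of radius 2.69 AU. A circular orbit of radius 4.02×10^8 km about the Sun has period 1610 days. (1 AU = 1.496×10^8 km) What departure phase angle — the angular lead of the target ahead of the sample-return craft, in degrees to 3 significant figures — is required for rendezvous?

From Kepler's third law T² = 4π²r³/μ at r = 4.02×10^8 km, T = 1610 days = 1610 × 86400 s = 1.39104×10^8 s: μ = 4π²r³/T² = 1.32544×10^11 km³/s².
In km: r₁ = 0.612 × 1.496×10^8 = 9.15552×10^7 km; r₂ = 2.69 × 1.496×10^8 = 4.02424×10^8 km.
Semi-major axis of the transfer orbit: a_t = (9.15552×10^7 + 4.02424×10^8)/2 = 2.469896×10^8 km.
Transfer time t = π√(a_t³/μ) = 3.349566×10^7 s.
The target's mean motion on its circular orbit is ω₂ = √(μ/r₂³) = 4.509761×10^-8 rad/s.
Angle swept by the target during transfer: ω₂·t = 1.510574 rad = 86.5495°.
The sample-return craft traverses 180° on the transfer ellipse, so the target must lead by 180° − 86.5495° = 93.5°.

φ = 93.5°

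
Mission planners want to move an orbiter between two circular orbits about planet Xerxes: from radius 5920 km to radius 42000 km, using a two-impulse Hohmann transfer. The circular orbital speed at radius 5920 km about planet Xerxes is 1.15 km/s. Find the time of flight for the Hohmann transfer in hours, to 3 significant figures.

t = 36.6 hours

From the circular-orbit relation v² = μ/r at r = 5920 km: μ = v²r = (1.15)² × 5920 = 7829.20 km³/s².
Semi-major axis of the transfer orbit: a_t = (5920 + 42000)/2 = 23960 km.
Half the transfer-orbit period gives t = π√(a_t³/μ) = 1.317×10^5 s.
Converting: 1.317×10^5 s ÷ 3600 s/hour = 36.6 hours.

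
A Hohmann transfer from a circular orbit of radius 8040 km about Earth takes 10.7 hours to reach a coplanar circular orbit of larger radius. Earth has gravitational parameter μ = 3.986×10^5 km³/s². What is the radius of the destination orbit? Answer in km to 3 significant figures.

r₂ = 70200 km

Transfer time t = 10.7 hours = 38520 s, and t = π√(a_t³/μ).
So a_t = (μ t²/π²)^(1/3) = (3.986×10^5 × (38520)² / π²)^(1/3) = 39132 km.
Since a_t = (r₁ + r₂)/2, r₂ = 2a_t − r₁ = 2×39132 − 8040 = 70224 km.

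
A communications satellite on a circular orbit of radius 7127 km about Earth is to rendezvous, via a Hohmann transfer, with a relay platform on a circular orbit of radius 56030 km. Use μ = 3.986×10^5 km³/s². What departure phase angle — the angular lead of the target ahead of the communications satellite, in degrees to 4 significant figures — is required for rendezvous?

φ = 103.8°

Transfer-ellipse semi-major axis a_t = (r₁ + r₂)/2 = (7127 + 56030)/2 = 31578.5 km.
Transfer time t = π√(a_t³/μ) = 27923 s.
The target's mean motion on its circular orbit is ω₂ = √(μ/r₂³) = 4.7603×10^-5 rad/s.
Angle swept by the target during transfer: ω₂·t = 1.3292 rad = 76.16°.
Arrival is 180° from departure on the ellipse, so φ = 180° − 76.16° = 103.8°.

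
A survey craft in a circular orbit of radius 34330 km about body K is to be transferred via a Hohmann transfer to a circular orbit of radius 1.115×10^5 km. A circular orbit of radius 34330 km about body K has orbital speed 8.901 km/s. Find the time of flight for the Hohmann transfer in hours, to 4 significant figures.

From the circular-orbit relation v² = μ/r at r = 34330 km: μ = v²r = (8.901)² × 34330 = 2.71989×10^6 km³/s².
Transfer-ellipse semi-major axis a_t = (r₁ + r₂)/2 = (34330 + 1.115×10^5)/2 = 72915 km.
Transfer time t = π√(a_t³/μ) = π√((72915)³ / 2.71989×10^6) = 37510 s.
Converting: 37510 s ÷ 3600 s/hour = 10.42 hours.

t = 10.42 hours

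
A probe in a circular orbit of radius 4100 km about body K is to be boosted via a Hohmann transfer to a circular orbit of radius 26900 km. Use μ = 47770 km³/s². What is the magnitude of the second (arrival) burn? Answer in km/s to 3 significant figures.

Semi-major axis of the transfer orbit: a_t = (4100 + 26900)/2 = 15500 km.
Circular speed at r = 26900 km: v_c = √(μ/r) = 1.3326 km/s.
Transfer-orbit speed at the same r (vis-viva, a = a_t): v_t = √[μ(2/r − 1/a_t)] = 0.68537 km/s.
Δv₂ = |v_t − v_c| = |0.68537 − 1.3326| = 0.6472 km/s.

Δv₂ = 0.647 km/s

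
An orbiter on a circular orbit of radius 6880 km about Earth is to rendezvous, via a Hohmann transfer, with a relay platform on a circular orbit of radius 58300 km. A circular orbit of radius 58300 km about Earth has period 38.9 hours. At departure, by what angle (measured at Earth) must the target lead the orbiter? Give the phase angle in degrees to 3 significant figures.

φ = 105°

From Kepler's third law T² = 4π²r³/μ at r = 58300 km, T = 38.9 hours = 38.9 × 3600 s = 1.4004×10^5 s: μ = 4π²r³/T² = 3.98897×10^5 km³/s².
Transfer-ellipse semi-major axis a_t = (r₁ + r₂)/2 = (6880 + 58300)/2 = 32590 km.
Transfer time t = π√(a_t³/μ) = 29260 s.
The target's mean motion on its circular orbit is ω₂ = √(μ/r₂³) = 4.487×10^-5 rad/s.
Angle swept by the target during transfer: ω₂·t = 1.313 rad = 75.23°.
The orbiter traverses 180° on the transfer ellipse, so the target must lead by 180° − 75.23° = 105°.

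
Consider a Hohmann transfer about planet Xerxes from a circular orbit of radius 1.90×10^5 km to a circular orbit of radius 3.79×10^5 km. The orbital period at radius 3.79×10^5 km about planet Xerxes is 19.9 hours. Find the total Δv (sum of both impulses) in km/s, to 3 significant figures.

Δv = 13.3 km/s

From Kepler's third law T² = 4π²r³/μ at r = 3.79×10^5 km, T = 19.9 hours = 19.9 × 3600 s = 71640 s: μ = 4π²r³/T² = 4.18761×10^8 km³/s².
Transfer-ellipse semi-major axis a_t = (r₁ + r₂)/2 = (1.900×10^5 + 3.790×10^5)/2 = 2.845×10^5 km.
Circular speed at r₁: v₁ = √(μ/r₁) = √(4.18761×10^8/1.900×10^5) = 46.9468 km/s.
On the transfer ellipse at r₁, vis-viva gives v_p = √[μ(2/r₁ − 1/a_t)] = 54.1857 km/s.
First burn Δv₁ = |v_p − v₁| = 7.2389 km/s.
Circular speed at r₂: v₂ = √(μ/r₂) = 33.240190 km/s.
Transfer-orbit speed at r₂: v_a = √[μ(2/r₂ − 1/a_t)] = 27.164341 km/s.
Second burn Δv₂ = |v₂ − v_a| = 6.0758 km/s.
Total Δv = Δv₁ + Δv₂ = 13.31 km/s.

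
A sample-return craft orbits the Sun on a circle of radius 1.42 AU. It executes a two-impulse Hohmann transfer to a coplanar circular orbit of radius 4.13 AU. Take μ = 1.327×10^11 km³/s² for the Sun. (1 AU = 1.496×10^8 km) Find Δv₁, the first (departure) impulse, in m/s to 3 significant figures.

In km: r₁ = 1.42 × 1.496×10^8 = 2.12432×10^8 km; r₂ = 4.13 × 1.496×10^8 = 6.17848×10^8 km.
Semi-major axis of the transfer orbit: a_t = (2.12432×10^8 + 6.17848×10^8)/2 = 4.1514×10^8 km.
On the circular orbit at r = 2.12432×10^8 km, v_c = √(μ/r) = 24.9934 km/s.
Vis-viva on the transfer ellipse at r = 2.12432×10^8 km gives v_t = √[μ(2/r − 1/a_t)] = 30.4908 km/s.
Δv₁ = |v_t − v_c| = |30.4908 − 24.9934| = 5.497 km/s.

Δv₁ = 5500 m/s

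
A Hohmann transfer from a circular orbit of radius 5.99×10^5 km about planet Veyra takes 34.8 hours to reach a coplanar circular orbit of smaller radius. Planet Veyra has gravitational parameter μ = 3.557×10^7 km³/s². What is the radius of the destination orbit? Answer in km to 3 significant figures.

Transfer time t = 34.8 hours = 1.2528×10^5 s, and t = π√(a_t³/μ).
So a_t = (μ t²/π²)^(1/3) = (3.557×10^7 × (1.2528×10^5)² / π²)^(1/3) = 3.8387×10^5 km.
Since a_t = (r₁ + r₂)/2, r₂ = 2a_t − r₁ = 2×3.8387×10^5 − 5.990×10^5 = 1.6874×10^5 km.

r₂ = 1.69×10^5 km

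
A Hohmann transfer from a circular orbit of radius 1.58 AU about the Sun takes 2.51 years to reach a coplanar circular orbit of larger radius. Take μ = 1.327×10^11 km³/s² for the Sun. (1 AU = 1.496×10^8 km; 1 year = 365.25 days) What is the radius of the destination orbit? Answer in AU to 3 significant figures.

r₂ = 4.28 AU

In km: r₁ = 1.58 × 1.496×10^8 = 2.36368×10^8 km.
Transfer time t = 2.51 years × 365.25 × 86400 s = 7.9209576×10^7 s, and t = π√(a_t³/μ).
So a_t = (μ t²/π²)^(1/3) = (1.327×10^11 × (7.9209576×10^7)² / π²)^(1/3) = 4.3857×10^8 km.
Since a_t = (r₁ + r₂)/2, r₂ = 2a_t − r₁ = 2×4.3857×10^8 − 2.36368×10^8 = 6.40772×10^8 km.
In AU: r₂ = 6.40772×10^8 / 1.496×10^8 = 4.28 AU.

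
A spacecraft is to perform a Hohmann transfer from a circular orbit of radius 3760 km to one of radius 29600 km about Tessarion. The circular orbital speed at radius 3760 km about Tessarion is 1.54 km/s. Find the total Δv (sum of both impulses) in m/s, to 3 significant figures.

From the circular-orbit relation v² = μ/r at r = 3760 km: μ = v²r = (1.54)² × 3760 = 8917.22 km³/s².
Transfer-ellipse semi-major axis a_t = (r₁ + r₂)/2 = (3760 + 29600)/2 = 16680 km.
At r₁ the circular-orbit speed is v₁ = √(μ/r₁) = 1.5400 km/s.
On the transfer ellipse at r₁, vis-viva gives v_p = √[μ(2/r₁ − 1/a_t)] = 2.0515 km/s.
First burn Δv₁ = |v_p − v₁| = 0.5115 km/s.
At r₂, v₂ = √(μ/r₂) = 0.5489 km/s.
Transfer-orbit speed at r₂: v_a = √[μ(2/r₂ − 1/a_t)] = 0.2606 km/s.
Second burn Δv₂ = |v₂ − v_a| = 0.2883 km/s.
Total Δv = Δv₁ + Δv₂ = 0.7998 km/s.

Δv = 800 m/s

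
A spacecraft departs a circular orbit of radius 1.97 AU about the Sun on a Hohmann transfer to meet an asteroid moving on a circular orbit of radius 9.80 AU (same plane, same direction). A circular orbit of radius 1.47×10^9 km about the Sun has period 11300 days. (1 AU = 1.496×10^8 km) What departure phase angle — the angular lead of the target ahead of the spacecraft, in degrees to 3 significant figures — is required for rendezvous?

φ = 96.2°

From Kepler's third law T² = 4π²r³/μ at r = 1.47×10^9 km, T = 11300 days = 11300 × 86400 s = 9.7632×10^8 s: μ = 4π²r³/T² = 1.31561×10^11 km³/s².
In km: r₁ = 1.97 × 1.496×10^8 = 2.94712×10^8 km; r₂ = 9.80 × 1.496×10^8 = 1.46608×10^9 km.
Semi-major axis of the transfer orbit: a_t = (2.94712×10^8 + 1.46608×10^9)/2 = 8.80396×10^8 km.
The half-period of the transfer ellipse is t = π√(a_t³/μ) = 2.26258×10^8 s.
Target angular speed ω₂ = √(μ/r₂³) = 6.46141×10^-9 rad/s.
Angle swept by the target during transfer: ω₂·t = 1.4619 rad = 83.76°.
Arrival is 180° from departure on the ellipse, so φ = 180° − 83.76° = 96.2°.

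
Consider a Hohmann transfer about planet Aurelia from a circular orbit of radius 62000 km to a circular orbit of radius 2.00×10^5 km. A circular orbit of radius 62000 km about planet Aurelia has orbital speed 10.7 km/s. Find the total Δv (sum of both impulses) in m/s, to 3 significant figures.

Δv = 4380 m/s

From the circular-orbit relation v² = μ/r at r = 62000 km: μ = v²r = (10.7)² × 62000 = 7.09838×10^6 km³/s².
The Hohmann ellipse has a_t = (r₁ + r₂)/2 = 1.310×10^5 km.
Circular speed at r₁: v₁ = √(μ/r₁) = √(7.09838×10^6/62000) = 10.700 km/s.
Transfer-orbit speed at r₁ (vis-viva): v_p = √[μ(2/r₁ − 1/a_t)] = 13.221 km/s.
First burn Δv₁ = |v_p − v₁| = 2.521 km/s.
Circular speed at r₂: v₂ = √(μ/r₂) = 5.9575 km/s.
Transfer-orbit speed at r₂: v_a = √[μ(2/r₂ − 1/a_t)] = 4.0985 km/s.
Second burn Δv₂ = |v₂ − v_a| = 1.859 km/s.
Total Δv = Δv₁ + Δv₂ = 4.380 km/s.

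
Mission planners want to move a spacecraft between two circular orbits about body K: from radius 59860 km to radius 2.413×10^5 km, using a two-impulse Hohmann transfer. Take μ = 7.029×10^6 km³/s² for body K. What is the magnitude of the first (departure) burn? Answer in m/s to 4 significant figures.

Semi-major axis of the transfer orbit: a_t = (59860 + 2.413×10^5)/2 = 1.5058×10^5 km.
Circular speed at r = 59860 km: v_c = √(μ/r) = 10.836 km/s.
Vis-viva on the transfer ellipse at r = 59860 km gives v_t = √[μ(2/r − 1/a_t)] = 13.717 km/s.
Δv₁ = |v_t − v_c| = |13.717 − 10.836| = 2.881 km/s.

Δv₁ = 2881 m/s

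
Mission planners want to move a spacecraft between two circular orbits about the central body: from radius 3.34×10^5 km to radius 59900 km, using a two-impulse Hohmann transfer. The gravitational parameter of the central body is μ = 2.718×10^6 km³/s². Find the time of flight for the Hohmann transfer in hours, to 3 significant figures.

Semi-major axis of the transfer orbit: a_t = (3.340×10^5 + 59900)/2 = 1.9695×10^5 km.
By Kepler's third law the transfer-orbit period is T = 2π√(a_t³/μ), so t = T/2 = 1.666×10^5 s.
Converting: 1.666×10^5 s ÷ 3600 s/hour = 46.3 hours.

t = 46.3 hours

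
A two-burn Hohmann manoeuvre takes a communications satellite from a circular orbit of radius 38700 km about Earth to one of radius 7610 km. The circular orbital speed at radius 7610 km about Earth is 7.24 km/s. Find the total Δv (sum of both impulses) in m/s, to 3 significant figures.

Δv = 3490 m/s

From the circular-orbit relation v² = μ/r at r = 7610 km: μ = v²r = (7.24)² × 7610 = 3.98898×10^5 km³/s².
Transfer-ellipse semi-major axis a_t = (r₁ + r₂)/2 = (38700 + 7610)/2 = 23155 km.
Circular speed at r₁: v₁ = √(μ/r₁) = √(3.98898×10^5/38700) = 3.211 km/s.
On the transfer ellipse at r₁, vis-viva gives v_a = √[μ(2/r₁ − 1/a_t)] = 1.841 km/s.
First burn Δv₁ = |v_a − v₁| = 1.370 km/s.
Circular speed at r₂: v₂ = √(μ/r₂) = 7.240 km/s.
Transfer-orbit speed at r₂: v_p = √[μ(2/r₂ − 1/a_t)] = 9.360 km/s.
Second burn Δv₂ = |v₂ − v_p| = 2.120 km/s.
Total Δv = Δv₁ + Δv₂ = 3.490 km/s.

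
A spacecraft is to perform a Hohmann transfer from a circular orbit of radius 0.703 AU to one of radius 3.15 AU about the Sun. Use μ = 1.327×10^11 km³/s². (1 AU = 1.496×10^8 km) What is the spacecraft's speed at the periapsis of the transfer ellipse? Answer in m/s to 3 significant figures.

In km: r₁ = 0.703 × 1.496×10^8 = 1.051688×10^8 km; r₂ = 3.15 × 1.496×10^8 = 4.7124×10^8 km.
Transfer-ellipse semi-major axis a_t = (r₁ + r₂)/2 = (1.051688×10^8 + 4.7124×10^8)/2 = 2.882044×10^8 km.
At periapsis, r = 1.051688×10^8 km.
From the vis-viva equation, v = √[μ(2/r − 1/a_t)] = 45.42 km/s.

v = 45400 m/s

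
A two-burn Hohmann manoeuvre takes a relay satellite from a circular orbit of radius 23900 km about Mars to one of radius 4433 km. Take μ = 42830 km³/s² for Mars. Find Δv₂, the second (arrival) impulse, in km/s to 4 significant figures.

Δv₂ = 0.9290 km/s

Transfer-ellipse semi-major axis a_t = (r₁ + r₂)/2 = (23900 + 4433)/2 = 14166.5 km.
Circular speed at r = 4433 km: v_c = √(μ/r) = 3.108 km/s.
Transfer-orbit speed at the same r (vis-viva, a = a_t): v_t = √[μ(2/r − 1/a_t)] = 4.037 km/s.
Δv₂ = |v_t − v_c| = |4.037 − 3.108| = 0.9290 km/s.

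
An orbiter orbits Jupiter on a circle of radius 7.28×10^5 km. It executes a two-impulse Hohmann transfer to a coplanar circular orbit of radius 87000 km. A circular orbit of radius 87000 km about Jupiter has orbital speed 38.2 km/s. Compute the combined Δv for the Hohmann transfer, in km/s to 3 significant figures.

From the circular-orbit relation v² = μ/r at r = 87000 km: μ = v²r = (38.2)² × 87000 = 1.26954×10^8 km³/s².
The Hohmann ellipse has a_t = (r₁ + r₂)/2 = 4.075×10^5 km.
At r₁ the circular-orbit speed is v₁ = √(μ/r₁) = 13.206 km/s.
On the transfer ellipse at r₁, vis-viva equation gives v_a = √[μ(2/r₁ − 1/a_t)] = 6.1017 km/s.
First burn Δv₁ = |v_a − v₁| = 7.104 km/s.
Circular speed at r₂: v₂ = √(μ/r₂) = 38.20 km/s.
Transfer-orbit speed at r₂: v_p = √[μ(2/r₂ − 1/a_t)] = 51.06 km/s.
Second burn Δv₂ = |v₂ − v_p| = 12.86 km/s.
Δv = Δv₁ + Δv₂ = 7.104 + 12.86 = 19.96 km/s.

Δv = 20.0 km/s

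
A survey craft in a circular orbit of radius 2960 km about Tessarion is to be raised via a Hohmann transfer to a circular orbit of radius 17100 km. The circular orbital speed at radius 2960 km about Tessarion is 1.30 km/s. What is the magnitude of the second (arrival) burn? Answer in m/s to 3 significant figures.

Δv₂ = 247 m/s

From the circular-orbit relation v² = μ/r at r = 2960 km: μ = v²r = (1.30)² × 2960 = 5002.40 km³/s².
Transfer-ellipse semi-major axis a_t = (r₁ + r₂)/2 = (2960 + 17100)/2 = 10030 km.
Circular speed at r = 17100 km: v_c = √(μ/r) = 0.540868 km/s.
Transfer-orbit speed at the same r (vis-viva, a = a_t): v_t = √[μ(2/r − 1/a_t)] = 0.293824 km/s.
Δv₂ = |v_t − v_c| = |0.293824 − 0.540868| = 0.2470 km/s.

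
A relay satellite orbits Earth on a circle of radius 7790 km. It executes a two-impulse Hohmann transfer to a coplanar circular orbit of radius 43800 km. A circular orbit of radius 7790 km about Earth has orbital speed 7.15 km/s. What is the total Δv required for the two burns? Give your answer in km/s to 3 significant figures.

Δv = 3.53 km/s

From the circular-orbit relation v² = μ/r at r = 7790 km: μ = v²r = (7.15)² × 7790 = 3.98244×10^5 km³/s².
The Hohmann ellipse has a_t = (r₁ + r₂)/2 = 25795 km.
At r₁ the circular-orbit speed is v₁ = √(μ/r₁) = 7.150 km/s.
On the transfer ellipse at r₁, v² = μ(2/r − 1/a) gives v_p = √[μ(2/r₁ − 1/a_t)] = 9.317 km/s.
First burn Δv₁ = |v_p − v₁| = 2.167 km/s.
At r₂, v₂ = √(μ/r₂) = 3.015 km/s.
Transfer-orbit speed at r₂: v_a = √[μ(2/r₂ − 1/a_t)] = 1.657 km/s.
Second burn Δv₂ = |v₂ − v_a| = 1.358 km/s.
Total Δv = Δv₁ + Δv₂ = 3.525 km/s.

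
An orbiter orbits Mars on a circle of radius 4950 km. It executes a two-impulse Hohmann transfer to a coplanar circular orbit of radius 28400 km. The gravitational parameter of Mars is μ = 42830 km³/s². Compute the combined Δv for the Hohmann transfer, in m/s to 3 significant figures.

Semi-major axis of the transfer orbit: a_t = (4950 + 28400)/2 = 16675 km.
Circular speed at r₁: v₁ = √(μ/r₁) = √(42830/4950) = 2.9415 km/s.
On the transfer ellipse at r₁, vis-viva equation gives v_p = √[μ(2/r₁ − 1/a_t)] = 3.8388 km/s.
First burn Δv₁ = |v_p − v₁| = 0.8973 km/s.
At r₂, v₂ = √(μ/r₂) = 1.22805 km/s.
Transfer-orbit speed at r₂: v_a = √[μ(2/r₂ − 1/a_t)] = 0.669090 km/s.
Second burn Δv₂ = |v₂ − v_a| = 0.5590 km/s.
Δv = Δv₁ + Δv₂ = 0.8973 + 0.5590 = 1.456 km/s.

Δv = 1460 m/s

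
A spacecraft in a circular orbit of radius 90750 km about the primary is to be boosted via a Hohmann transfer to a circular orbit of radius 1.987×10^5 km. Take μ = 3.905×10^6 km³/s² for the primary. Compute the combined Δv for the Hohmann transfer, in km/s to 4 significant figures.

Δv = 2.049 km/s

Semi-major axis of the transfer orbit: a_t = (90750 + 1.987×10^5)/2 = 1.44725×10^5 km.
At r₁ the circular-orbit speed is v₁ = √(μ/r₁) = 6.560 km/s.
Transfer-orbit speed at r₁ (v² = μ(2/r − 1/a)): v_p = √[μ(2/r₁ − 1/a_t)] = 7.686 km/s.
First burn Δv₁ = |v_p − v₁| = 1.126 km/s.
At r₂, v₂ = √(μ/r₂) = 4.43314 km/s.
Transfer-orbit speed at r₂: v_a = √[μ(2/r₂ − 1/a_t)] = 3.51045 km/s.
Second burn Δv₂ = |v₂ − v_a| = 0.9227 km/s.
Δv = Δv₁ + Δv₂ = 1.126 + 0.9227 = 2.049 km/s.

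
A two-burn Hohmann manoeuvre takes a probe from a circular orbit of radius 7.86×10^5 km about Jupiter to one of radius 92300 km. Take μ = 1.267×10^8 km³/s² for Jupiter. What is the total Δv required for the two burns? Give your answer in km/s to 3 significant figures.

Δv = 19.4 km/s

Transfer-ellipse semi-major axis a_t = (r₁ + r₂)/2 = (7.860×10^5 + 92300)/2 = 4.3915×10^5 km.
At r₁ the circular-orbit speed is v₁ = √(μ/r₁) = 12.696296 km/s.
Transfer-orbit speed at r₁ (vis-viva equation): v_a = √[μ(2/r₁ − 1/a_t)] = 5.8206494 km/s.
First burn Δv₁ = |v_a − v₁| = 6.8756 km/s.
At r₂, v₂ = √(μ/r₂) = 37.050 km/s.
Transfer-orbit speed at r₂: v_p = √[μ(2/r₂ − 1/a_t)] = 49.567 km/s.
Second burn Δv₂ = |v₂ − v_p| = 12.517 km/s.
Total Δv = Δv₁ + Δv₂ = 19.39 km/s.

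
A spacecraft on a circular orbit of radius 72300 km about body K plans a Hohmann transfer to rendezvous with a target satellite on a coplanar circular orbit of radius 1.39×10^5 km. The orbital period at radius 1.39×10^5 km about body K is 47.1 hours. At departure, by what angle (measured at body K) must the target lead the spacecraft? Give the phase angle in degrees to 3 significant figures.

φ = 60.7°

From Kepler's third law T² = 4π²r³/μ at r = 1.39×10^5 km, T = 47.1 hours = 47.1 × 3600 s = 1.6956×10^5 s: μ = 4π²r³/T² = 3.68771×10^6 km³/s².
The Hohmann ellipse has a_t = (r₁ + r₂)/2 = 1.0565×10^5 km.
Transfer time t = π√(a_t³/μ) = 56180 s.
The target's mean motion on its circular orbit is ω₂ = √(μ/r₂³) = 3.706×10^-5 rad/s.
Angle swept by the target during transfer: ω₂·t = 2.082 rad = 119.3°.
The spacecraft traverses 180° on the transfer ellipse, so the target must lead by 180° − 119.3° = 60.7°.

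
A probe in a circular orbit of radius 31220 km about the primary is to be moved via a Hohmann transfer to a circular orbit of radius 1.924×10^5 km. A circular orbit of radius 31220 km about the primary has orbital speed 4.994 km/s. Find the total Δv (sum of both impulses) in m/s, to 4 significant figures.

From the circular-orbit relation v² = μ/r at r = 31220 km: μ = v²r = (4.994)² × 31220 = 7.78628×10^5 km³/s².
Semi-major axis of the transfer orbit: a_t = (31220 + 1.924×10^5)/2 = 1.1181×10^5 km.
At r₁ the circular-orbit speed is v₁ = √(μ/r₁) = 4.994 km/s.
On the transfer ellipse at r₁, vis-viva equation gives v_p = √[μ(2/r₁ − 1/a_t)] = 6.551 km/s.
First burn Δv₁ = |v_p − v₁| = 1.557 km/s.
Circular speed at r₂: v₂ = √(μ/r₂) = 2.0117 km/s.
Transfer-orbit speed at r₂: v_a = √[μ(2/r₂ − 1/a_t)] = 1.0630 km/s.
Second burn Δv₂ = |v₂ − v_a| = 0.9487 km/s.
Δv = Δv₁ + Δv₂ = 1.557 + 0.9487 = 2.506 km/s.

Δv = 2506 m/s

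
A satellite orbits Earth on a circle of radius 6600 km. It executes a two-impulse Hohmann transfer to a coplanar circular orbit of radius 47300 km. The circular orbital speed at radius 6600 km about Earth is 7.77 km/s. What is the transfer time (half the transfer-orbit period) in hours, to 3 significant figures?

t = 6.12 hours

From the circular-orbit relation v² = μ/r at r = 6600 km: μ = v²r = (7.77)² × 6600 = 3.98461×10^5 km³/s².
Semi-major axis of the transfer orbit: a_t = (6600 + 47300)/2 = 26950 km.
Half the transfer-orbit period gives t = π√(a_t³/μ) = 22020 s.
Converting: 22020 s ÷ 3600 s/hour = 6.12 hours.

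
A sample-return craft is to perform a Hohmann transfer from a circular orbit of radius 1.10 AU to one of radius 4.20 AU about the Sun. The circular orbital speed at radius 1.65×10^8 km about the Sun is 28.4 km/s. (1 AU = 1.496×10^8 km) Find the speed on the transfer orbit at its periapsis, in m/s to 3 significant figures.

v = 35800 m/s

From the circular-orbit relation v² = μ/r at r = 1.65×10^8 km: μ = v²r = (28.4)² × 1.65×10^8 = 1.33082×10^11 km³/s².
In km: r₁ = 1.10 × 1.496×10^8 = 1.6456×10^8 km; r₂ = 4.20 × 1.496×10^8 = 6.2832×10^8 km.
Transfer-ellipse semi-major axis a_t = (r₁ + r₂)/2 = (1.6456×10^8 + 6.2832×10^8)/2 = 3.9644×10^8 km.
At periapsis, r = 1.6456×10^8 km.
Vis-viva: v = √[μ(2/r − 1/a_t)] = √[1.33082×10^11 × (2/1.6456×10^8 − 1/3.9644×10^8)] = 35.80 km/s.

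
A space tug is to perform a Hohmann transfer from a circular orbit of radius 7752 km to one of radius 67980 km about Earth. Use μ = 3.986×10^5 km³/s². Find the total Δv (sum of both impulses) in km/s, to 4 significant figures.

Δv = 3.763 km/s

The Hohmann ellipse has a_t = (r₁ + r₂)/2 = 37866 km.
At r₁ the circular-orbit speed is v₁ = √(μ/r₁) = 7.171 km/s.
Transfer-orbit speed at r₁ (v² = μ(2/r − 1/a)): v_p = √[μ(2/r₁ − 1/a_t)] = 9.608 km/s.
First burn Δv₁ = |v_p − v₁| = 2.437 km/s.
Circular speed at r₂: v₂ = √(μ/r₂) = 2.4215 km/s.
Transfer-orbit speed at r₂: v_a = √[μ(2/r₂ − 1/a_t)] = 1.0956 km/s.
Second burn Δv₂ = |v₂ − v_a| = 1.326 km/s.
Δv = Δv₁ + Δv₂ = 2.437 + 1.326 = 3.763 km/s.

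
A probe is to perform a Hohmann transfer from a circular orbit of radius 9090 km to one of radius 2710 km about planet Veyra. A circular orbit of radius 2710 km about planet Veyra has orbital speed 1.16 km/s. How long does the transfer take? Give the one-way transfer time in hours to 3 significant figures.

From the circular-orbit relation v² = μ/r at r = 2710 km: μ = v²r = (1.16)² × 2710 = 3646.58 km³/s².
Transfer-ellipse semi-major axis a_t = (r₁ + r₂)/2 = (9090 + 2710)/2 = 5900 km.
By Kepler's third law the transfer-orbit period is T = 2π√(a_t³/μ), so t = T/2 = 23580 s.
Converting: 23580 s ÷ 3600 s/hour = 6.55 hours.

t = 6.55 hours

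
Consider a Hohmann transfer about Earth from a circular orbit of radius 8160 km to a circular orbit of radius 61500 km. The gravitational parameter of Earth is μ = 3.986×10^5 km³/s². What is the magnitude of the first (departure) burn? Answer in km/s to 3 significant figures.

The Hohmann ellipse has a_t = (r₁ + r₂)/2 = 34830 km.
Circular speed at r = 8160 km: v_c = √(μ/r) = 6.989 km/s.
Transfer-orbit speed at the same r (vis-viva, a = a_t): v_t = √[μ(2/r − 1/a_t)] = 9.287 km/s.
Δv₁ = |v_t − v_c| = |9.287 − 6.989| = 2.298 km/s.

Δv₁ = 2.30 km/s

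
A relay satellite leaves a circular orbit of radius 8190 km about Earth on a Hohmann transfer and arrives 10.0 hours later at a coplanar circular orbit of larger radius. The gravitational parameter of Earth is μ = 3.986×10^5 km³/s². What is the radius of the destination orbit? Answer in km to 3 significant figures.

r₂ = 66600 km

Transfer time t = 10.0 hours = 36000 s, and t = π√(a_t³/μ).
So a_t = (μ t²/π²)^(1/3) = (3.986×10^5 × (36000)² / π²)^(1/3) = 37407 km.
Since a_t = (r₁ + r₂)/2, r₂ = 2a_t − r₁ = 2×37407 − 8190 = 66624 km.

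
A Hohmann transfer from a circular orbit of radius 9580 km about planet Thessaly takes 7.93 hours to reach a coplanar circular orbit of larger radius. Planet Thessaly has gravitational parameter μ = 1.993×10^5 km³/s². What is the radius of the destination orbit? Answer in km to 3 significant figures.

r₂ = 41300 km

Transfer time t = 7.93 hours = 28548 s, and t = π√(a_t³/μ).
So a_t = (μ t²/π²)^(1/3) = (1.993×10^5 × (28548)² / π²)^(1/3) = 25436 km.
Since a_t = (r₁ + r₂)/2, r₂ = 2a_t − r₁ = 2×25436 − 9580 = 41292 km.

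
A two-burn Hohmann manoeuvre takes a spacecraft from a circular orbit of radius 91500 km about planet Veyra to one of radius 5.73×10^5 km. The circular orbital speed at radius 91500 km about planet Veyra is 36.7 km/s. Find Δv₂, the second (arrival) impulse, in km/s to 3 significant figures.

From the circular-orbit relation v² = μ/r at r = 91500 km: μ = v²r = (36.7)² × 91500 = 1.23240×10^8 km³/s².
Semi-major axis of the transfer orbit: a_t = (91500 + 5.730×10^5)/2 = 3.3225×10^5 km.
Circular speed at r = 5.730×10^5 km: v_c = √(μ/r) = 14.6656 km/s.
Transfer-orbit speed at the same r (vis-viva, a = a_t): v_t = √[μ(2/r − 1/a_t)] = 7.69622 km/s.
Δv₂ = |v_t − v_c| = |7.69622 − 14.6656| = 6.969 km/s.

Δv₂ = 6.97 km/s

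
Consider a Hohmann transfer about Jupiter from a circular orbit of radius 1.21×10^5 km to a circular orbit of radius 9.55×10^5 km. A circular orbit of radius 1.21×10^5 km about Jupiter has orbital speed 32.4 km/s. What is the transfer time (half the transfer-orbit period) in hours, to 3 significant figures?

From the circular-orbit relation v² = μ/r at r = 1.21×10^5 km: μ = v²r = (32.4)² × 1.21×10^5 = 1.27021×10^8 km³/s².
The Hohmann ellipse has a_t = (r₁ + r₂)/2 = 5.380×10^5 km.
Half the transfer-orbit period gives t = π√(a_t³/μ) = 1.100×10^5 s.
Converting: 1.100×10^5 s ÷ 3600 s/hour = 30.6 hours.

t = 30.6 hours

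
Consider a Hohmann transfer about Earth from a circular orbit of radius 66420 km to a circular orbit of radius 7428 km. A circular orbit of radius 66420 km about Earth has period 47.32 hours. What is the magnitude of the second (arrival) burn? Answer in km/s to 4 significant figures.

From Kepler's third law T² = 4π²r³/μ at r = 66420 km, T = 47.32 hours = 47.32 × 3600 s = 1.70352×10^5 s: μ = 4π²r³/T² = 3.98623×10^5 km³/s².
The Hohmann ellipse has a_t = (r₁ + r₂)/2 = 36924 km.
On the circular orbit at r = 7428 km, v_c = √(μ/r) = 7.3256 km/s.
Vis-viva on the transfer ellipse at r = 7428 km gives v_t = √[μ(2/r − 1/a_t)] = 9.8252 km/s.
Δv₂ = |v_t − v_c| = |9.8252 − 7.3256| = 2.500 km/s.

Δv₂ = 2.500 km/s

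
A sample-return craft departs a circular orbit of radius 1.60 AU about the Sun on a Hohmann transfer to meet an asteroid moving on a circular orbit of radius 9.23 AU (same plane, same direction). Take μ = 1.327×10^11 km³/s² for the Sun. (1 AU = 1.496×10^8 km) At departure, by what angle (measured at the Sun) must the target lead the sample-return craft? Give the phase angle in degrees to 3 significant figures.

φ = 99.1°

In km: r₁ = 1.60 × 1.496×10^8 = 2.3936×10^8 km; r₂ = 9.23 × 1.496×10^8 = 1.380808×10^9 km.
The Hohmann ellipse has a_t = (r₁ + r₂)/2 = 8.10084×10^8 km.
The half-period of the transfer ellipse is t = π√(a_t³/μ) = 1.9884×10^8 s.
Target angular speed ω₂ = √(μ/r₂³) = 7.0996×10^-9 rad/s.
Angle swept by the target during transfer: ω₂·t = 1.4117 rad = 80.88°.
Arrival is 180° from departure on the ellipse, so φ = 180° − 80.88° = 99.1°.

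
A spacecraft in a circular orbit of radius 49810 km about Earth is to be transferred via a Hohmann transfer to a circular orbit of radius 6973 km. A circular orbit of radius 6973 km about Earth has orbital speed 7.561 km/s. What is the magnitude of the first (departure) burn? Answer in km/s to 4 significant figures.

Δv₁ = 1.427 km/s

From the circular-orbit relation v² = μ/r at r = 6973 km: μ = v²r = (7.561)² × 6973 = 3.98637×10^5 km³/s².
The Hohmann ellipse has a_t = (r₁ + r₂)/2 = 28391.5 km.
On the circular orbit at r = 49810 km, v_c = √(μ/r) = 2.829 km/s.
Vis-viva on the transfer ellipse at r = 49810 km gives v_t = √[μ(2/r − 1/a_t)] = 1.402 km/s.
Δv₁ = |v_t − v_c| = |1.402 − 2.829| = 1.427 km/s.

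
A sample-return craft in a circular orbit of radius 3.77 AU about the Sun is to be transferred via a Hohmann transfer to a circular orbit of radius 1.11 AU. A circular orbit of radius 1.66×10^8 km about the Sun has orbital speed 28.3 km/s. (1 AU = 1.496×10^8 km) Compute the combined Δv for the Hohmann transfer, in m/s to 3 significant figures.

From the circular-orbit relation v² = μ/r at r = 1.66×10^8 km: μ = v²r = (28.3)² × 1.66×10^8 = 1.32948×10^11 km³/s².
In km: r₁ = 3.77 × 1.496×10^8 = 5.63992×10^8 km; r₂ = 1.11 × 1.496×10^8 = 1.66056×10^8 km.
Semi-major axis of the transfer orbit: a_t = (5.63992×10^8 + 1.66056×10^8)/2 = 3.65024×10^8 km.
Circular speed at r₁: v₁ = √(μ/r₁) = √(1.32948×10^11/5.63992×10^8) = 15.353 km/s.
Transfer-orbit speed at r₁ (v² = μ(2/r − 1/a)): v_a = √[μ(2/r₁ − 1/a_t)] = 10.355 km/s.
First burn Δv₁ = |v_a − v₁| = 4.998 km/s.
Circular speed at r₂: v₂ = √(μ/r₂) = 28.295 km/s.
Transfer-orbit speed at r₂: v_p = √[μ(2/r₂ − 1/a_t)] = 35.171 km/s.
Second burn Δv₂ = |v₂ − v_p| = 6.876 km/s.
Total Δv = Δv₁ + Δv₂ = 11.87 km/s.

Δv = 11900 m/s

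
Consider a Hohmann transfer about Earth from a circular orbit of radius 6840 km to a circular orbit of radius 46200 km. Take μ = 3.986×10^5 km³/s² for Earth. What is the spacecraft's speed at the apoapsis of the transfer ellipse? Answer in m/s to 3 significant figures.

v = 1490 m/s

Semi-major axis of the transfer orbit: a_t = (6840 + 46200)/2 = 26520 km.
The apoapsis of the transfer ellipse is at r = 46200 km.
Vis-viva: v = √[μ(2/r − 1/a_t)] = √[3.986×10^5 × (2/46200 − 1/26520)] = 1.492 km/s.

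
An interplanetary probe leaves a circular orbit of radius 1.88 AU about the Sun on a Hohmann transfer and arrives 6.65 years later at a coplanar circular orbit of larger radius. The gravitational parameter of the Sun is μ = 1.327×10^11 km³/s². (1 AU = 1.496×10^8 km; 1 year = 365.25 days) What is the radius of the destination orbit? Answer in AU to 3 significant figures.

r₂ = 9.35 AU

In km: r₁ = 1.88 × 1.496×10^8 = 2.81248×10^8 km.
Transfer time t = 6.65 years × 365.25 × 86400 s = 2.0985804×10^8 s, and t = π√(a_t³/μ).
So a_t = (μ t²/π²)^(1/3) = (1.327×10^11 × (2.0985804×10^8)² / π²)^(1/3) = 8.3973×10^8 km.
Since a_t = (r₁ + r₂)/2, r₂ = 2a_t − r₁ = 2×8.3973×10^8 − 2.81248×10^8 = 1.398212×10^9 km.
In AU: r₂ = 1.398212×10^9 / 1.496×10^8 = 9.35 AU.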